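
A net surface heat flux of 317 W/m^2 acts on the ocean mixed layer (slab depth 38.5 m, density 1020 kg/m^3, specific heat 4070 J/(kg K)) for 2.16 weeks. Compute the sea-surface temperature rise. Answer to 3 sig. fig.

Areal heat capacity C = ρ c_p D = 1020 × 4070 × 38.5 = 1.60×10^8 J/(m²·K).
Net heat input Q = F Δt = 317 × (2.16 weeks × 6.048×10^5 s/week) = 4.14×10^8 J/m².
ΔT = Q / C = 4.14×10^8 / 1.60×10^8 = 2.59 K.

2.59 K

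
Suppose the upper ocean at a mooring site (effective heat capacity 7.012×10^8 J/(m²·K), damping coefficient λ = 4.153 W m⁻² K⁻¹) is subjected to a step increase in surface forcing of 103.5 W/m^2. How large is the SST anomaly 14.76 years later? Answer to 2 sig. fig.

Areal heat capacity C = 7.012×10^8 J/(m²·K) (given).
τ = C / λ = 7.01×10^8 / 4.153 = 1.69×10^8 s.
Equilibrium anomaly ΔT_eq = F / λ = 103.5 / 4.153 = 24.9 K.
t = 14.76 years = 4.66×10^8 s, so t/τ = 2.76.
ΔT(t) = ΔT_eq (1 − e^(−t/τ)) = 24.9 × (1 − e^−2.76) = 23.3 K.

23 K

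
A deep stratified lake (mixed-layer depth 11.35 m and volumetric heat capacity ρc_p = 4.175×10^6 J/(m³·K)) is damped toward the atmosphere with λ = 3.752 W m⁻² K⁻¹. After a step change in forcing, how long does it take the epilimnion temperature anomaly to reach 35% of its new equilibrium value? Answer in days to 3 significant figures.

Areal heat capacity C = ρc_p × D = 4.175×10^6 × 11.35 = 4.74×10^7 J/(m²·K).
τ = C / λ = 4.74×10^7 / 3.752 = 1.26×10^7 s.
Fraction reached: 1 − e^(−t/τ) = 0.35 ⇒ t = −τ ln(1 − 0.35) = τ × 0.431.
t = 5.44×10^6 s = 63.0 days.

63.0 days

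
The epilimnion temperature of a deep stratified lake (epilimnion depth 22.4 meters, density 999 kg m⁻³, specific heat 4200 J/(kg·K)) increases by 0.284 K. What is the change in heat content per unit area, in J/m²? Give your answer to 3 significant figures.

2.67×10^7

Areal heat capacity C = ρ c_p D = 999 × 4200 × 22.4 = 9.40×10^7 J/(m²·K).
ΔQ = C ΔT = 9.40×10^7 × 0.284 = 2.67×10^7 J/m².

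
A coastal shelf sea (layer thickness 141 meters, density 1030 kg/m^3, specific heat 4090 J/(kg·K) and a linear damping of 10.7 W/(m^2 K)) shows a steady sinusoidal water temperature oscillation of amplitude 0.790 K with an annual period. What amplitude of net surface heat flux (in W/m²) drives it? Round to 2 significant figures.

94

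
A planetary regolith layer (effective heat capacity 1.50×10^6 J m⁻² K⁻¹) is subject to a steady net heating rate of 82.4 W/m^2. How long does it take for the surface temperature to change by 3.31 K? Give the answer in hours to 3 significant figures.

Areal heat capacity C = 1.50×10^6 J m⁻² K⁻¹ (given).
Time required: Δt = C ΔT / F = 1.50×10^6 × 3.31 / 82.4 = 60300 s.
In hours: 60300 s / (3600 s/hour) = 16.7 hours.

16.7 hours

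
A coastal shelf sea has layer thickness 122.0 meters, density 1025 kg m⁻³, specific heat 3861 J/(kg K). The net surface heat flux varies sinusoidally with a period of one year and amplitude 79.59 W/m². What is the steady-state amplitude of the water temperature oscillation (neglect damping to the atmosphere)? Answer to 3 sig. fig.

0.827 K

Areal heat capacity C = ρ c_p D = 1025 × 3861 × 122.0 = 4.83×10^8 J/(m²·K).
Angular frequency ω = 2π / T = 2π / 3.15×10^7 s = 1.99×10^-7 s⁻¹.
Cω = 4.83×10^8 × 1.99×10^-7 = 96.2 W/(m²·K).
Amplitude A = F₀ / (Cω) = 79.59 / 96.2 = 0.827 K.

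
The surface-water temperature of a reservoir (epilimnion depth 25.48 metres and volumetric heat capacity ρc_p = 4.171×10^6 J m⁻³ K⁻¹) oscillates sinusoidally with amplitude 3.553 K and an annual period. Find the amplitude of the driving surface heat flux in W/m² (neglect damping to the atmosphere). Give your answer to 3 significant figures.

Areal heat capacity C = ρc_p × D = 4.171×10^6 × 25.48 = 1.06×10^8 J/(m²·K).
ω = 2π / 3.15×10^7 s = 1.99×10^-7 s⁻¹.
Cω = 1.06×10^8 × 1.99×10^-7 = 21.2 W/(m²·K).
F₀ = A × Cω = 3.553 × 21.2 = 75.2 W/m².

75.2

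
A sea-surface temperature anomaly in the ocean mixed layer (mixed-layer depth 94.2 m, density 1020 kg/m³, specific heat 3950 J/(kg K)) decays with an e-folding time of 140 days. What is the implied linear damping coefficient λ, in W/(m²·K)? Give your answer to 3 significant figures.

31.4

Areal heat capacity C = ρ c_p D = 1020 × 3950 × 94.2 = 3.80×10^8 J/(m²·K).
τ = 140 days = 1.21×10^7 s.
λ = C / τ = 3.80×10^8 / 1.21×10^7 = 31.4 W/(m²·K).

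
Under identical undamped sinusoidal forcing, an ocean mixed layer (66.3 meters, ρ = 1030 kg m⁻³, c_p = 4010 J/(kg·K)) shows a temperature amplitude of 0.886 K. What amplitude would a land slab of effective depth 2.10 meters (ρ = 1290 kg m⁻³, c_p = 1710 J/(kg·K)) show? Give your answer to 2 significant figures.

52 K

C_ocean = 2.74×10^8 J/(m²·K); C_land = 4.63×10^6 J/(m²·K).
A ∝ 1/C ⇒ A_land = A_ocean × C_ocean/C_land = 0.886 × 59.1 = 52.4 K.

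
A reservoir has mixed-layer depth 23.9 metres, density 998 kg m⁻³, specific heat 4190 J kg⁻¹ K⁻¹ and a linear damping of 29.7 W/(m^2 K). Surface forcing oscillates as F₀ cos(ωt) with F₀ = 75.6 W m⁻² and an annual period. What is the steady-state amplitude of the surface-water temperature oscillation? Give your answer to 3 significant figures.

2.11 K

Areal heat capacity C = ρ c_p D = 998 × 4190 × 23.9 = 9.99×10^7 J/(m^2 K).
Angular frequency ω = 2π / T = 2π / 3.15×10^7 s = 1.99×10^-7 s⁻¹.
√((Cω)² + λ²) = √((19.9)² + 29.7²) = 35.8 W/(m²·K).
Amplitude A = F₀ / √((Cω)²+λ²) = 75.6 / 35.8 = 2.11 K.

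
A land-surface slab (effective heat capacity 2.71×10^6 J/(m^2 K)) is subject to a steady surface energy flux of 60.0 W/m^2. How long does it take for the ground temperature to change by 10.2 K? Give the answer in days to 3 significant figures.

5.33 days

Areal heat capacity C = 2.71×10^6 J/(m^2 K) (given).
Time required: Δt = C ΔT / F = 2.71×10^6 × 10.2 / 60.0 = 4.61×10^5 s.
In days: 4.61×10^5 s / (86400 s/day) = 5.33 days.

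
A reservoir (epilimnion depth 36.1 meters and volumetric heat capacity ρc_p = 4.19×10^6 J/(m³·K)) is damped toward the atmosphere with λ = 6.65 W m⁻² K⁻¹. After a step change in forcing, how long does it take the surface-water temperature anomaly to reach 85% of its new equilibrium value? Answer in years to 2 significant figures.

Areal heat capacity C = ρc_p × D = 4.19×10^6 × 36.1 = 1.51×10^8 J m⁻² K⁻¹.
τ = C / λ = 1.51×10^8 / 6.65 = 2.27×10^7 s.
Fraction reached: 1 − e^(−t/τ) = 0.85 ⇒ t = −τ ln(1 − 0.85) = τ × 1.90.
t = 4.32×10^7 s = 1.37 years.

1.4 years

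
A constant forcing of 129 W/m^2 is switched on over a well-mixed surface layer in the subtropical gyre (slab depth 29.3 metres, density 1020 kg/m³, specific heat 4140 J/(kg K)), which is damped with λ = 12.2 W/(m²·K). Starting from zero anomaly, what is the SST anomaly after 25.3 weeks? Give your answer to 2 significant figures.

Areal heat capacity C = ρ c_p D = 1020 × 4140 × 29.3 = 1.24×10^8 J/(m²·K).
τ = C / λ = 1.24×10^8 / 12.2 = 1.01×10^7 s.
Equilibrium anomaly ΔT_eq = F / λ = 129 / 12.2 = 10.6 K.
t = 25.3 weeks = 1.53×10^7 s, so t/τ = 1.51.
ΔT(t) = ΔT_eq (1 − e^(−t/τ)) = 10.6 × (1 − e^−1.51) = 8.24 K.

8.2 K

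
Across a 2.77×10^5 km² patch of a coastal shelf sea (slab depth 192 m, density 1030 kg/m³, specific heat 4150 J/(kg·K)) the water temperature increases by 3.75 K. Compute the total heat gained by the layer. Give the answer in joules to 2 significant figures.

8.5×10^20 J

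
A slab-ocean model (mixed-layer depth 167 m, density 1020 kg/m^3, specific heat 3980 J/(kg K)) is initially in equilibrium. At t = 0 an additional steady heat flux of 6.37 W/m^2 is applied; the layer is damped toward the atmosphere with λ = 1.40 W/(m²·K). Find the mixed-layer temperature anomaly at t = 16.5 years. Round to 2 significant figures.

Areal heat capacity C = ρ c_p D = 1020 × 3980 × 167 = 6.78×10^8 J m⁻² K⁻¹.
τ = C / λ = 6.78×10^8 / 1.40 = 4.84×10^8 s.
Equilibrium anomaly ΔT_eq = F / λ = 6.37 / 1.40 = 4.55 K.
t = 16.5 years = 5.21×10^8 s, so t/τ = 1.08.
ΔT(t) = ΔT_eq (1 − e^(−t/τ)) = 4.55 × (1 − e^−1.08) = 3.00 K.

3.0 K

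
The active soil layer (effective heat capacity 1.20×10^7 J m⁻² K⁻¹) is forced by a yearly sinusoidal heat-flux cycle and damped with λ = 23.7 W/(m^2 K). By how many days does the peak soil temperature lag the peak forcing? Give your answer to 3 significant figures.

Areal heat capacity C = 1.20×10^7 J m⁻² K⁻¹ (given).
ω = 2π / 3.15×10^7 s = 1.99×10^-7 s⁻¹.
Phase lag φ = arctan(Cω/λ) = arctan(2.39/23.7) = 0.101 rad.
Time lag = φ / ω = 0.101 / 1.99×10^-7 = 5.05×10^5 s = 5.84 days.

5.84 days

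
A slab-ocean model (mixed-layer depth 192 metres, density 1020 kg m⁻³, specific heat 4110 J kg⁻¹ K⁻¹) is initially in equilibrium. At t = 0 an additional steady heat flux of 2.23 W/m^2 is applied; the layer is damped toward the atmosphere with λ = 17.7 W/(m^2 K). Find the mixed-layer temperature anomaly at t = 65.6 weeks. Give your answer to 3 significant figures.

Areal heat capacity C = ρ c_p D = 1020 × 4110 × 192 = 8.05×10^8 J/(m²·K).
τ = C / λ = 8.05×10^8 / 17.7 = 4.55×10^7 s.
Equilibrium anomaly ΔT_eq = F / λ = 2.23 / 17.7 = 0.126 K.
t = 65.6 weeks = 3.97×10^7 s, so t/τ = 0.872.
ΔT(t) = ΔT_eq (1 − e^(−t/τ)) = 0.126 × (1 − e^−0.872) = 0.0733 K.

0.0733 K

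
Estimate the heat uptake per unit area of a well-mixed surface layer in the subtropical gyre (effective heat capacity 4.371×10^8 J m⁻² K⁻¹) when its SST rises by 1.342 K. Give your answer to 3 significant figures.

Areal heat capacity C = 4.371×10^8 J m⁻² K⁻¹ (given).
ΔQ = C ΔT = 4.37×10^8 × 1.342 = 5.87×10^8 J/m².

5.87×10^8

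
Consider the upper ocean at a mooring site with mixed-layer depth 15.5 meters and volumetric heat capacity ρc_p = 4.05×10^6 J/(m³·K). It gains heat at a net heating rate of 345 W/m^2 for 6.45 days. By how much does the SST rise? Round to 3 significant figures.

Areal heat capacity C = ρc_p × D = 4.05×10^6 × 15.5 = 6.28×10^7 J/(m²·K).
Net heat input Q = F Δt = 345 × (6.45 days × 86400 s/day) = 1.92×10^8 J/m².
ΔT = Q / C = 1.92×10^8 / 6.28×10^7 = 3.06 K.

3.06 K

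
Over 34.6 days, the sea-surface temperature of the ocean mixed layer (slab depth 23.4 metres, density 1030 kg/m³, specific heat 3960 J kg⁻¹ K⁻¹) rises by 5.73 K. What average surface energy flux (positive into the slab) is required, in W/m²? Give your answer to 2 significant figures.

180

Areal heat capacity C = ρ c_p D = 1030 × 3960 × 23.4 = 9.54×10^7 J/(m^2 K).
Required heat per unit area: Q = C ΔT = 9.54×10^7 × 5.73 = 5.47×10^8 J/m².
Flux F = Q / Δt = 5.47×10^8 / 2.99×10^6 s = 183 W/m².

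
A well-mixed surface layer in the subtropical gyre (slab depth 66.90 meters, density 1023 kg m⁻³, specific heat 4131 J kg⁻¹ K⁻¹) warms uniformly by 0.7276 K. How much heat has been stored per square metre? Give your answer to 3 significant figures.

2.06×10^8

Areal heat capacity C = ρ c_p D = 1023 × 4131 × 66.90 = 2.83×10^8 J/(m²·K).
ΔQ = C ΔT = 2.83×10^8 × 0.7276 = 2.06×10^8 J/m².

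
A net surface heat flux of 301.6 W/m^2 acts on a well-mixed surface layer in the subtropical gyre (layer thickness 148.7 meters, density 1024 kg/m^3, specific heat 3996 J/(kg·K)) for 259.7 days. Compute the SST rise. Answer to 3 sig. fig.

11.1 K

Areal heat capacity C = ρ c_p D = 1024 × 3996 × 148.7 = 6.08×10^8 J/(m^2 K).
Net heat input Q = F Δt = 301.6 × (259.7 days × 86400 s/day) = 6.77×10^9 J/m².
ΔT = Q / C = 6.77×10^9 / 6.08×10^8 = 11.1 K.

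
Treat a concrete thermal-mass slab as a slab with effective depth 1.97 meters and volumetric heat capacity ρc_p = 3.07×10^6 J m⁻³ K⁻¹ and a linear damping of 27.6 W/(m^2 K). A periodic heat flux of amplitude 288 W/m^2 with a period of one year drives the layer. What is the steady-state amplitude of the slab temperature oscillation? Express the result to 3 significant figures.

Areal heat capacity C = ρc_p × D = 3.07×10^6 × 1.97 = 6.05×10^6 J/(m²·K).
Angular frequency ω = 2π / T = 2π / 3.15×10^7 s = 1.99×10^-7 s⁻¹.
√((Cω)² + λ²) = √((1.20)² + 27.6²) = 27.6 W/(m²·K).
Amplitude A = F₀ / √((Cω)²+λ²) = 288 / 27.6 = 10.4 K.

10.4 K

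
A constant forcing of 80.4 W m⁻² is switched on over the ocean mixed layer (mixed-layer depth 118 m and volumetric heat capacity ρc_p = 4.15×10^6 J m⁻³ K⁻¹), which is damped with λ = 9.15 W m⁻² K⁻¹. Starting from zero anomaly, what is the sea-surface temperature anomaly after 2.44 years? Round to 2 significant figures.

6.7 K

Areal heat capacity C = ρc_p × D = 4.15×10^6 × 118 = 4.90×10^8 J/(m²·K).
τ = C / λ = 4.90×10^8 / 9.15 = 5.35×10^7 s.
Equilibrium anomaly ΔT_eq = F / λ = 80.4 / 9.15 = 8.79 K.
t = 2.44 years = 7.70×10^7 s, so t/τ = 1.44.
ΔT(t) = ΔT_eq (1 − e^(−t/τ)) = 8.79 × (1 − e^−1.44) = 6.70 K.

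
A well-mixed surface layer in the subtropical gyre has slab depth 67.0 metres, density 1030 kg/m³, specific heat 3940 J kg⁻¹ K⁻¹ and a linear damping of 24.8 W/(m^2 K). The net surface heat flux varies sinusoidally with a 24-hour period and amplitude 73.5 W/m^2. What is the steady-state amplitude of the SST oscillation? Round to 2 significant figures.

Areal heat capacity C = ρ c_p D = 1030 × 3940 × 67.0 = 2.72×10^8 J/(m²·K).
Angular frequency ω = 2π / T = 2π / 86400 s = 7.27×10^-5 s⁻¹.
√((Cω)² + λ²) = √((19800)² + 24.8²) = 19800 W/(m²·K).
Amplitude A = F₀ / √((Cω)²+λ²) = 73.5 / 19800 = 0.00372 K.

0.0037 K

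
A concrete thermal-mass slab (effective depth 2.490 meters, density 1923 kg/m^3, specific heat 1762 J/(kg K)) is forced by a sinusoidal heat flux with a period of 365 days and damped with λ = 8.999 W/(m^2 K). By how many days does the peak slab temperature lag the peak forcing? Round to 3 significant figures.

Areal heat capacity C = ρ c_p D = 1923 × 1762 × 2.490 = 8.44×10^6 J m⁻² K⁻¹.
ω = 2π / 3.15×10^7 s = 1.99×10^-7 s⁻¹.
Phase lag φ = arctan(Cω/λ) = arctan(1.68/8.999) = 0.185 rad.
Time lag = φ / ω = 0.185 / 1.99×10^-7 = 9.27×10^5 s = 10.7 days.

10.7 days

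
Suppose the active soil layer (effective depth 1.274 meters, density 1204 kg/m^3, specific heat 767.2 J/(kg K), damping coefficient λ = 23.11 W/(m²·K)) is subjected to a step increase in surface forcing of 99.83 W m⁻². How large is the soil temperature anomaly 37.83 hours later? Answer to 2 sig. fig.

Areal heat capacity C = ρ c_p D = 1204 × 767.2 × 1.274 = 1.18×10^6 J m⁻² K⁻¹.
τ = C / λ = 1.18×10^6 / 23.11 = 50900 s.
Equilibrium anomaly ΔT_eq = F / λ = 99.83 / 23.11 = 4.32 K.
t = 37.83 hours = 1.36×10^5 s, so t/τ = 2.67.
ΔT(t) = ΔT_eq (1 − e^(−t/τ)) = 4.32 × (1 − e^−2.67) = 4.02 K.

4.0 K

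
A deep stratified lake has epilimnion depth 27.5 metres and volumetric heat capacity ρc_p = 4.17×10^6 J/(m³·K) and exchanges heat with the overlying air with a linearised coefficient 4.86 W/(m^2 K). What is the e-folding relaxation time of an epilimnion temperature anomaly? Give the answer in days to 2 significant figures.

Areal heat capacity C = ρc_p × D = 4.17×10^6 × 27.5 = 1.15×10^8 J/(m²·K).
Relaxation time τ = C / λ = 1.15×10^8 / 4.86 = 2.36×10^7 s.
In days: 2.36×10^7 s / (86400 s/day) = 273 days.

270 days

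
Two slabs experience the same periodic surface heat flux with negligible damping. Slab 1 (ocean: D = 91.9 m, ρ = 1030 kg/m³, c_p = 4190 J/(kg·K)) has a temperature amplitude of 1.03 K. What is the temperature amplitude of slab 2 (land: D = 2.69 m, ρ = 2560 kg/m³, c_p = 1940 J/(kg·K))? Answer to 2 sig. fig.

31 K

C_ocean = 3.97×10^8 J/(m²·K); C_land = 1.34×10^7 J/(m²·K).
A ∝ 1/C ⇒ A_land = A_ocean × C_ocean/C_land = 1.03 × 29.7 = 30.6 K.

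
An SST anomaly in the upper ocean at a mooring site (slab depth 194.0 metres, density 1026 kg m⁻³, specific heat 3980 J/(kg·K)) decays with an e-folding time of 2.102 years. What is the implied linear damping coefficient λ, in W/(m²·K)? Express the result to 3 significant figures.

11.9

Areal heat capacity C = ρ c_p D = 1026 × 3980 × 194.0 = 7.92×10^8 J/(m²·K).
τ = 2.102 years = 6.63×10^7 s.
λ = C / τ = 7.92×10^8 / 6.63×10^7 = 11.9 W/(m²·K).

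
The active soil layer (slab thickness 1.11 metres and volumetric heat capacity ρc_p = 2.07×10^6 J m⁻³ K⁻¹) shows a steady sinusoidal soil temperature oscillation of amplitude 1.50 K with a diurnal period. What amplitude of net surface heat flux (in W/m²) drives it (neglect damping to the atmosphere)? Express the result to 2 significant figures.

250

Areal heat capacity C = ρc_p × D = 2.07×10^6 × 1.11 = 2.30×10^6 J/(m²·K).
ω = 2π / 86400 s = 7.27×10^-5 s⁻¹.
Cω = 2.30×10^6 × 7.27×10^-5 = 167 W/(m²·K).
F₀ = A × Cω = 1.50 × 167 = 251 W/m².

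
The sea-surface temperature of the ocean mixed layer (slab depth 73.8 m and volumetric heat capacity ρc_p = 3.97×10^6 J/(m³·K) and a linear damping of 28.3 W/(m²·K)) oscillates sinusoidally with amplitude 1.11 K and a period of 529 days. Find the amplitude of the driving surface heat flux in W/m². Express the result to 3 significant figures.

54.6

Areal heat capacity C = ρc_p × D = 3.97×10^6 × 73.8 = 2.93×10^8 J/(m²·K).
ω = 2π / 4.57×10^7 s = 1.37×10^-7 s⁻¹.
√((Cω)² + λ²) = √((40.3)² + 28.3²) = 49.2 W/(m²·K).
F₀ = A × √((Cω)²+λ²) = 1.11 × 49.2 = 54.6 W/m².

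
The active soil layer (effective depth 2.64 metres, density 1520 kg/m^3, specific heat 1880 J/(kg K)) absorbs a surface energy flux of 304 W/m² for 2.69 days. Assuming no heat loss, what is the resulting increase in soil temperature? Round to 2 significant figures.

9.4 K

Areal heat capacity C = ρ c_p D = 1520 × 1880 × 2.64 = 7.54×10^6 J/(m^2 K).
Net heat input Q = F Δt = 304 × (2.69 days × 86400 s/day) = 7.07×10^7 J/m².
ΔT = Q / C = 7.07×10^7 / 7.54×10^6 = 9.37 K.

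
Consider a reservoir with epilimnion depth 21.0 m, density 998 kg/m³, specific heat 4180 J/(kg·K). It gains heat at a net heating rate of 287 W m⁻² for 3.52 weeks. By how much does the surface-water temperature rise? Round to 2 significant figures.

Areal heat capacity C = ρ c_p D = 998 × 4180 × 21.0 = 8.76×10^7 J/(m^2 K).
Net heat input Q = F Δt = 287 × (3.52 weeks × 6.048×10^5 s/week) = 6.11×10^8 J/m².
ΔT = Q / C = 6.11×10^8 / 8.76×10^7 = 6.97 K.

7.0 K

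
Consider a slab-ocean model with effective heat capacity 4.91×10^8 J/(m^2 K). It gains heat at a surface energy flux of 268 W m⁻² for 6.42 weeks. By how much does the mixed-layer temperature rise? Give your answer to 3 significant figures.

Areal heat capacity C = 4.91×10^8 J/(m^2 K) (given).
Net heat input Q = F Δt = 268 × (6.42 weeks × 6.048×10^5 s/week) = 1.04×10^9 J/m².
ΔT = Q / C = 1.04×10^9 / 4.91×10^8 = 2.12 K.

2.12 K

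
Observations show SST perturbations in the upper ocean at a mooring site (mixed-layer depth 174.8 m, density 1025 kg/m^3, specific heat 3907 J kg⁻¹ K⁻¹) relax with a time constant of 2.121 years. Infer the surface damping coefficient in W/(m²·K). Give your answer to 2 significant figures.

Areal heat capacity C = ρ c_p D = 1025 × 3907 × 174.8 = 7.00×10^8 J/(m^2 K).
τ = 2.121 years = 6.69×10^7 s.
λ = C / τ = 7.00×10^8 / 6.69×10^7 = 10.5 W/(m²·K).

10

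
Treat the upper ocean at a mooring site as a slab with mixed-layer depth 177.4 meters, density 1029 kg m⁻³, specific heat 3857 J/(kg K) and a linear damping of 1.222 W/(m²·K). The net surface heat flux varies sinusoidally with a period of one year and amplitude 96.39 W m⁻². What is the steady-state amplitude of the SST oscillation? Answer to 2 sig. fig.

Areal heat capacity C = ρ c_p D = 1029 × 3857 × 177.4 = 7.04×10^8 J/(m^2 K).
Angular frequency ω = 2π / T = 2π / 3.15×10^7 s = 1.99×10^-7 s⁻¹.
√((Cω)² + λ²) = √((140)² + 1.222²) = 140 W/(m²·K).
Amplitude A = F₀ / √((Cω)²+λ²) = 96.39 / 140 = 0.687 K.

0.69 K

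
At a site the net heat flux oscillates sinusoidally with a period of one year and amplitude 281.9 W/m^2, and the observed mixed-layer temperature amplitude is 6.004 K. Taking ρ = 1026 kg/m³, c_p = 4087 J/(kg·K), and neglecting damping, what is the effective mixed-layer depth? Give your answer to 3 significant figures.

ω = 2π / 3.15×10^7 s = 1.99×10^-7 s⁻¹.
Required C = F₀ / (A ω) = 281.9 / (6.004 × 1.99×10^-7) = 2.36×10^8 J/(m²·K).
D = C / (ρ c_p) = 2.36×10^8 / (1026 × 4087) = 56.2 m.

56.2 m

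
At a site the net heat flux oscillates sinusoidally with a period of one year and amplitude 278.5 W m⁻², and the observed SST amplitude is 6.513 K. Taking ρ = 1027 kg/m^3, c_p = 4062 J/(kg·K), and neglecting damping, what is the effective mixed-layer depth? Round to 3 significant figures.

51.4 m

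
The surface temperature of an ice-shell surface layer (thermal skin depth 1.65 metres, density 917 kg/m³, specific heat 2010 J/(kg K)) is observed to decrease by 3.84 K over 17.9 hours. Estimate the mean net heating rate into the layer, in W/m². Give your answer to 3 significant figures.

-181

Areal heat capacity C = ρ c_p D = 917 × 2010 × 1.65 = 3.04×10^6 J m⁻² K⁻¹.
Required heat per unit area: Q = C ΔT = 3.04×10^6 × -3.84 = -1.17×10^7 J/m².
Flux F = Q / Δt = -1.17×10^7 / 64400 s = -181 W/m².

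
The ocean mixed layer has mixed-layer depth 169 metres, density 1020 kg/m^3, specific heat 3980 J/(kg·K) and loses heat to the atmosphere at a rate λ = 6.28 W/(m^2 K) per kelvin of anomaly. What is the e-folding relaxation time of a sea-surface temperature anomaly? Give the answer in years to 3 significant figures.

3.46 years

Areal heat capacity C = ρ c_p D = 1020 × 3980 × 169 = 6.86×10^8 J m⁻² K⁻¹.
Relaxation time τ = C / λ = 6.86×10^8 / 6.28 = 1.09×10^8 s.
In years: 1.09×10^8 s / (3.156×10^7 s/year) = 3.46 years.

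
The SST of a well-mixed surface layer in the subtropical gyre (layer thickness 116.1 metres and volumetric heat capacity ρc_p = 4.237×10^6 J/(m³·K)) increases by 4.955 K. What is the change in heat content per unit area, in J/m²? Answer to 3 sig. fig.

2.44×10^9

Areal heat capacity C = ρc_p × D = 4.237×10^6 × 116.1 = 4.92×10^8 J/(m²·K).
ΔQ = C ΔT = 4.92×10^8 × 4.955 = 2.44×10^9 J/m².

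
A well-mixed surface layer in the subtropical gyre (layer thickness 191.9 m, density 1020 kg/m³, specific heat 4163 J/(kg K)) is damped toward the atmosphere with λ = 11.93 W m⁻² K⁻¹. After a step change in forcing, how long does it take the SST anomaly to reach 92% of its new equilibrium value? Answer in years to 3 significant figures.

5.47 years

Areal heat capacity C = ρ c_p D = 1020 × 4163 × 191.9 = 8.15×10^8 J/(m^2 K).
τ = C / λ = 8.15×10^8 / 11.93 = 6.83×10^7 s.
Fraction reached: 1 − e^(−t/τ) = 0.92 ⇒ t = −τ ln(1 − 0.92) = τ × 2.53.
t = 1.73×10^8 s = 5.47 years.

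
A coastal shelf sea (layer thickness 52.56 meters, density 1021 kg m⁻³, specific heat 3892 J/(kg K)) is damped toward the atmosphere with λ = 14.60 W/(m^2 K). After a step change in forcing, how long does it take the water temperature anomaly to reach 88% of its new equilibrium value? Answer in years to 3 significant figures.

0.961 years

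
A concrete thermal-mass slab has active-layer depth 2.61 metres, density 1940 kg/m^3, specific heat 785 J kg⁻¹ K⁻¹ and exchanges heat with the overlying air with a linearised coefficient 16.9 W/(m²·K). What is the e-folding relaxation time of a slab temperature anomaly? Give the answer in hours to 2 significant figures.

65 hours

Areal heat capacity C = ρ c_p D = 1940 × 785 × 2.61 = 3.97×10^6 J/(m^2 K).
Relaxation time τ = C / λ = 3.97×10^6 / 16.9 = 2.35×10^5 s.
In hours: 2.35×10^5 s / (3600 s/hour) = 65.3 hours.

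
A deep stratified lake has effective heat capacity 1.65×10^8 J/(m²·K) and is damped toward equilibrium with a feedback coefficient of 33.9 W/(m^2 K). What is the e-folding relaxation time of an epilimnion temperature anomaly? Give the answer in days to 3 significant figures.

56.3 days

Areal heat capacity C = 1.65×10^8 J/(m²·K) (given).
Relaxation time τ = C / λ = 1.65×10^8 / 33.9 = 4.87×10^6 s.
In days: 4.87×10^6 s / (86400 s/day) = 56.3 days.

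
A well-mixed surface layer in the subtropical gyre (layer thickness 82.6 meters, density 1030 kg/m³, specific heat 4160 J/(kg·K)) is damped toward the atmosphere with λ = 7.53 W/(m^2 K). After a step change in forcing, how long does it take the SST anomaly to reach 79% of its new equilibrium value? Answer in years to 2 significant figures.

Areal heat capacity C = ρ c_p D = 1030 × 4160 × 82.6 = 3.54×10^8 J m⁻² K⁻¹.
τ = C / λ = 3.54×10^8 / 7.53 = 4.70×10^7 s.
Fraction reached: 1 − e^(−t/τ) = 0.79 ⇒ t = −τ ln(1 − 0.79) = τ × 1.56.
t = 7.34×10^7 s = 2.32 years.

2.3 years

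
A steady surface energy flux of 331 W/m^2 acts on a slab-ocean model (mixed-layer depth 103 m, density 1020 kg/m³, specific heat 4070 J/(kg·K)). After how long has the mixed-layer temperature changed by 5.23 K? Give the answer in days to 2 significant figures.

78 days

Areal heat capacity C = ρ c_p D = 1020 × 4070 × 103 = 4.28×10^8 J/(m^2 K).
Time required: Δt = C ΔT / F = 4.28×10^8 × 5.23 / 331 = 6.76×10^6 s.
In days: 6.76×10^6 s / (86400 s/day) = 78.2 days.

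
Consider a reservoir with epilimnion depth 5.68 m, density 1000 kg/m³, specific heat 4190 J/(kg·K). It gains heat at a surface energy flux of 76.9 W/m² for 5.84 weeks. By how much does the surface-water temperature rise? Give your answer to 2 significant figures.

Areal heat capacity C = ρ c_p D = 1000 × 4190 × 5.68 = 2.38×10^7 J m⁻² K⁻¹.
Net heat input Q = F Δt = 76.9 × (5.84 weeks × 6.048×10^5 s/week) = 2.72×10^8 J/m².
ΔT = Q / C = 2.72×10^8 / 2.38×10^7 = 11.4 K.

11 K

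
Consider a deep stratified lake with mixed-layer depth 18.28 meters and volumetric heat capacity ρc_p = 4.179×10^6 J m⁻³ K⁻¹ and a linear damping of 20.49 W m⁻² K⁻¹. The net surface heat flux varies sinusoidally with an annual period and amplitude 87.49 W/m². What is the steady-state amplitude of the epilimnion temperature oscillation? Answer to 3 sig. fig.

Areal heat capacity C = ρc_p × D = 4.179×10^6 × 18.28 = 7.64×10^7 J/(m^2 K).
Angular frequency ω = 2π / T = 2π / 3.15×10^7 s = 1.99×10^-7 s⁻¹.
√((Cω)² + λ²) = √((15.2)² + 20.49²) = 25.5 W/(m²·K).
Amplitude A = F₀ / √((Cω)²+λ²) = 87.49 / 25.5 = 3.43 K.

3.43 K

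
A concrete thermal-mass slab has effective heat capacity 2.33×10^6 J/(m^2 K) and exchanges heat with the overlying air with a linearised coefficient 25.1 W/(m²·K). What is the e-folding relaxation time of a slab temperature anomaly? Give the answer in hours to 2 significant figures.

Areal heat capacity C = 2.33×10^6 J/(m^2 K) (given).
Relaxation time τ = C / λ = 2.33×10^6 / 25.1 = 92800 s.
In hours: 92800 s / (3600 s/hour) = 25.8 hours.

26 hours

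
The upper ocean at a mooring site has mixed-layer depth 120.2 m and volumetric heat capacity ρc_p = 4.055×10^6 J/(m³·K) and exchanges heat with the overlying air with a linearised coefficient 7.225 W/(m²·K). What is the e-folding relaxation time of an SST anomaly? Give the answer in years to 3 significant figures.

Areal heat capacity C = ρc_p × D = 4.055×10^6 × 120.2 = 4.87×10^8 J m⁻² K⁻¹.
Relaxation time τ = C / λ = 4.87×10^8 / 7.225 = 6.75×10^7 s.
In years: 6.75×10^7 s / (3.156×10^7 s/year) = 2.14 years.

2.14 years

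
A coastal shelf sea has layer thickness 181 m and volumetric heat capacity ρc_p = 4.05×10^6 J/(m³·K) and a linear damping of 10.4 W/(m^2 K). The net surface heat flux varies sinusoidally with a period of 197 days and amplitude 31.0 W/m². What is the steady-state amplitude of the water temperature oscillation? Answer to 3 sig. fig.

0.114 K

Areal heat capacity C = ρc_p × D = 4.05×10^6 × 181 = 7.33×10^8 J m⁻² K⁻¹.
Angular frequency ω = 2π / T = 2π / 1.70×10^7 s = 3.69×10^-7 s⁻¹.
√((Cω)² + λ²) = √((271)² + 10.4²) = 271 W/(m²·K).
Amplitude A = F₀ / √((Cω)²+λ²) = 31.0 / 271 = 0.114 K.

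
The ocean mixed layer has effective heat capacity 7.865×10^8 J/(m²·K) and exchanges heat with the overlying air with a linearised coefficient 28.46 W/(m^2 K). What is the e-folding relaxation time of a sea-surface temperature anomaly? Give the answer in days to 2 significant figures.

320 days

Areal heat capacity C = 7.865×10^8 J/(m²·K) (given).
Relaxation time τ = C / λ = 7.86×10^8 / 28.46 = 2.76×10^7 s.
In days: 2.76×10^7 s / (86400 s/day) = 320 days.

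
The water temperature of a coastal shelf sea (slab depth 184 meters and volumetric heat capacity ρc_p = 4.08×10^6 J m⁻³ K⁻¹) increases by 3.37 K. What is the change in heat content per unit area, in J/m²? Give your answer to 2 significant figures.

2.5×10^9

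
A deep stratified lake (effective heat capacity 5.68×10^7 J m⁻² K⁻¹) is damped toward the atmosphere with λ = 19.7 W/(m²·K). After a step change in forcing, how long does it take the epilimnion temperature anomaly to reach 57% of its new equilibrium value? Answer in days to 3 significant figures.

28.2 days

Areal heat capacity C = 5.68×10^7 J m⁻² K⁻¹ (given).
τ = C / λ = 5.68×10^7 / 19.7 = 2.88×10^6 s.
Fraction reached: 1 − e^(−t/τ) = 0.57 ⇒ t = −τ ln(1 − 0.57) = τ × 0.844.
t = 2.43×10^6 s = 28.2 days.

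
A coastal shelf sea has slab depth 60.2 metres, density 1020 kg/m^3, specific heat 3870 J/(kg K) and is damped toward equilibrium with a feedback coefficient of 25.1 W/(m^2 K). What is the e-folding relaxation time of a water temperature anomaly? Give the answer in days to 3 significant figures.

Areal heat capacity C = ρ c_p D = 1020 × 3870 × 60.2 = 2.38×10^8 J/(m²·K).
Relaxation time τ = C / λ = 2.38×10^8 / 25.1 = 9.47×10^6 s.
In days: 9.47×10^6 s / (86400 s/day) = 110 days.

110 days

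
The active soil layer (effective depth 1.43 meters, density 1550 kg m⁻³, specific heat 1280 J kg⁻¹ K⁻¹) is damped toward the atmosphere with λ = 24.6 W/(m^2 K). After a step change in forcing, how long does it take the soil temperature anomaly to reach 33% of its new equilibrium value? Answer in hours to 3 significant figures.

Areal heat capacity C = ρ c_p D = 1550 × 1280 × 1.43 = 2.84×10^6 J/(m²·K).
τ = C / λ = 2.84×10^6 / 24.6 = 1.15×10^5 s.
Fraction reached: 1 − e^(−t/τ) = 0.33 ⇒ t = −τ ln(1 − 0.33) = τ × 0.400.
t = 46200 s = 12.8 hours.

12.8 hours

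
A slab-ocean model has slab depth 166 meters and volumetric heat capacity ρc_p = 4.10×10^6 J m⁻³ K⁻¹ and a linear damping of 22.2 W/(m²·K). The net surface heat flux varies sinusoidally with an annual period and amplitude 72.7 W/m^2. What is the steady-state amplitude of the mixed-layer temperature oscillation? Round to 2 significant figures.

0.53 K

Areal heat capacity C = ρc_p × D = 4.10×10^6 × 166 = 6.81×10^8 J/(m²·K).
Angular frequency ω = 2π / T = 2π / 3.15×10^7 s = 1.99×10^-7 s⁻¹.
√((Cω)² + λ²) = √((136)² + 22.2²) = 137 W/(m²·K).
Amplitude A = F₀ / √((Cω)²+λ²) = 72.7 / 137 = 0.529 K.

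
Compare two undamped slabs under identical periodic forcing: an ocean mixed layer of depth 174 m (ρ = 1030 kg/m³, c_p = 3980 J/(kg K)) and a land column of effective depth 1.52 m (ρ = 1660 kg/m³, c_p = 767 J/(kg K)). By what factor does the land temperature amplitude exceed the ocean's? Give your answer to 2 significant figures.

370

C_ocean = 1030 × 3980 × 174 = 7.13×10^8 J/(m²·K).
C_land = 1660 × 767 × 1.52 = 1.94×10^6 J/(m²·K).
Undamped amplitude ∝ 1/C, so A_land/A_ocean = C_ocean/C_land = 369.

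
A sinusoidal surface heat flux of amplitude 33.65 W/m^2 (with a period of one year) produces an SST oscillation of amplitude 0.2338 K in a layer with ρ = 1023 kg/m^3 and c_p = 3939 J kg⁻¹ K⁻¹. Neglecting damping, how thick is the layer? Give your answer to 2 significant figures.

ω = 2π / 3.15×10^7 s = 1.99×10^-7 s⁻¹.
Required C = F₀ / (A ω) = 33.65 / (0.2338 × 1.99×10^-7) = 7.22×10^8 J/(m²·K).
D = C / (ρ c_p) = 7.22×10^8 / (1023 × 3939) = 179 m.

180 m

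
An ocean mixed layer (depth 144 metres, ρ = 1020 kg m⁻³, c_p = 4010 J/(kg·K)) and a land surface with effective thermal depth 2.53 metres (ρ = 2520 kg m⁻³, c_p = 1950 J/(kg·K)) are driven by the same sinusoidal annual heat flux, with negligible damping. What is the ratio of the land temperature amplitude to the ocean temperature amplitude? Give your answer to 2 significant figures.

C_ocean = 1020 × 4010 × 144 = 5.89×10^8 J/(m²·K).
C_land = 2520 × 1950 × 2.53 = 1.24×10^7 J/(m²·K).
Undamped amplitude ∝ 1/C, so A_land/A_ocean = C_ocean/C_land = 47.4.

47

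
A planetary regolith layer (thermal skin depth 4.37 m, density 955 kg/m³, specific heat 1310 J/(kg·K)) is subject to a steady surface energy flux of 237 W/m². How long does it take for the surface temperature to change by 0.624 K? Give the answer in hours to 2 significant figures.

4.0 hours

Areal heat capacity C = ρ c_p D = 955 × 1310 × 4.37 = 5.47×10^6 J m⁻² K⁻¹.
Time required: Δt = C ΔT / F = 5.47×10^6 × 0.624 / 237 = 14400 s.
In hours: 14400 s / (3600 s/hour) = 4.00 hours.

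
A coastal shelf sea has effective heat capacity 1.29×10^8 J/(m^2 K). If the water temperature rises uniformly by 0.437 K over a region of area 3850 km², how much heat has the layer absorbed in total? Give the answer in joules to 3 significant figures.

2.17×10^17 J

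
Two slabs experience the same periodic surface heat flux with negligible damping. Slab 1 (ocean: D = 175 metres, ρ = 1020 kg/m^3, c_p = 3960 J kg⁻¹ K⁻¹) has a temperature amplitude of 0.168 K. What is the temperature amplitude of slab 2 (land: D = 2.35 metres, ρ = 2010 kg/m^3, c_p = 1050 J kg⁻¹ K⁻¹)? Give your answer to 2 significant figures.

24 K

C_ocean = 7.07×10^8 J/(m²·K); C_land = 4.96×10^6 J/(m²·K).
A ∝ 1/C ⇒ A_land = A_ocean × C_ocean/C_land = 0.168 × 143 = 23.9 K.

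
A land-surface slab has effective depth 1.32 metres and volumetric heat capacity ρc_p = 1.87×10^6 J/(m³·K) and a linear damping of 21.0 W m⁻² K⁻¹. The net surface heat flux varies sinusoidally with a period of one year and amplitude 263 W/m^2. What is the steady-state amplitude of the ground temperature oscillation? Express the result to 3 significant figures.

12.5 K

Areal heat capacity C = ρc_p × D = 1.87×10^6 × 1.32 = 2.47×10^6 J/(m²·K).
Angular frequency ω = 2π / T = 2π / 3.15×10^7 s = 1.99×10^-7 s⁻¹.
√((Cω)² + λ²) = √((0.492)² + 21.0²) = 21.0 W/(m²·K).
Amplitude A = F₀ / √((Cω)²+λ²) = 263 / 21.0 = 12.5 K.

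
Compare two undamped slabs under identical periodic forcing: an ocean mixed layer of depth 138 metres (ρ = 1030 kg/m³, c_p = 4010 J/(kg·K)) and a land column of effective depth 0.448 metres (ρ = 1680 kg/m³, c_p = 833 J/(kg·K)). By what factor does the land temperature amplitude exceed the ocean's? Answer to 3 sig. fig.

909

C_ocean = 1030 × 4010 × 138 = 5.70×10^8 J/(m²·K).
C_land = 1680 × 833 × 0.448 = 6.27×10^5 J/(m²·K).
Undamped amplitude ∝ 1/C, so A_land/A_ocean = C_ocean/C_land = 909.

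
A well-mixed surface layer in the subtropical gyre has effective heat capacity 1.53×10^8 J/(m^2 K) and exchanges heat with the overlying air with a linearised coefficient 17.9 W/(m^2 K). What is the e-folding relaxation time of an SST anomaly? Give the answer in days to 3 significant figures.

98.9 days

Areal heat capacity C = 1.53×10^8 J/(m^2 K) (given).
Relaxation time τ = C / λ = 1.53×10^8 / 17.9 = 8.55×10^6 s.
In days: 8.55×10^6 s / (86400 s/day) = 98.9 days.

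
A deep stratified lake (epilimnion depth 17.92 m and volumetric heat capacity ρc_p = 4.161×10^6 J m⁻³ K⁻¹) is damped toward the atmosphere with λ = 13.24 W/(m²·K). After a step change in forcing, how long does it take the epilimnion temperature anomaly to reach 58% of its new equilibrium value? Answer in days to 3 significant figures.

56.5 days

Areal heat capacity C = ρc_p × D = 4.161×10^6 × 17.92 = 7.46×10^7 J/(m^2 K).
τ = C / λ = 7.46×10^7 / 13.24 = 5.63×10^6 s.
Fraction reached: 1 − e^(−t/τ) = 0.58 ⇒ t = −τ ln(1 − 0.58) = τ × 0.868.
t = 4.89×10^6 s = 56.5 days.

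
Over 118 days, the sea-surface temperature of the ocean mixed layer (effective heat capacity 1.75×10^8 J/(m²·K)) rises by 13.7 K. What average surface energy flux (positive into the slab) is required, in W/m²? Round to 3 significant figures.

Areal heat capacity C = 1.75×10^8 J/(m²·K) (given).
Required heat per unit area: Q = C ΔT = 1.75×10^8 × 13.7 = 2.40×10^9 J/m².
Flux F = Q / Δt = 2.40×10^9 / 1.02×10^7 s = 235 W/m².

235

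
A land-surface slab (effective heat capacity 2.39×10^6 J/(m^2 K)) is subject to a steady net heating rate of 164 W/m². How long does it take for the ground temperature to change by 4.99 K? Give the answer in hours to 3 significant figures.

Areal heat capacity C = 2.39×10^6 J/(m^2 K) (given).
Time required: Δt = C ΔT / F = 2.39×10^6 × 4.99 / 164 = 72700 s.
In hours: 72700 s / (3600 s/hour) = 20.2 hours.

20.2 hours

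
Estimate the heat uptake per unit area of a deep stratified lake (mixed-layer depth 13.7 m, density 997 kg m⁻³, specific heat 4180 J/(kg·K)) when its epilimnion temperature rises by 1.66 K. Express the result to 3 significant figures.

9.48×10^7

Areal heat capacity C = ρ c_p D = 997 × 4180 × 13.7 = 5.71×10^7 J/(m²·K).
ΔQ = C ΔT = 5.71×10^7 × 1.66 = 9.48×10^7 J/m².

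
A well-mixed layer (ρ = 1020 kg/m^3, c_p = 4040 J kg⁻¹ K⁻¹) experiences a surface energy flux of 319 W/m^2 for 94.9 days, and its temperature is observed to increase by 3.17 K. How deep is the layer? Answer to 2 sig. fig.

Heat input Q = F Δt = 319 × 8.20×10^6 s = 2.62×10^9 J/m².
Required areal heat capacity C = Q / ΔT = 8.25×10^8 J/(m²·K).
Depth D = C / (ρ c_p) = 8.25×10^8 / (1020 × 4040) = 200 m.

200 m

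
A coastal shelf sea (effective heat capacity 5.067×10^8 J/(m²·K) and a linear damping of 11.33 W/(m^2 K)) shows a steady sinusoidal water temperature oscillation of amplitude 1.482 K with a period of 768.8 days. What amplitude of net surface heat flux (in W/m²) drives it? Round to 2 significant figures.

73

Areal heat capacity C = 5.067×10^8 J/(m²·K) (given).
ω = 2π / 6.64×10^7 s = 9.46×10^-8 s⁻¹.
√((Cω)² + λ²) = √((47.9)² + 11.33²) = 49.3 W/(m²·K).
F₀ = A × √((Cω)²+λ²) = 1.482 × 49.3 = 73.0 W/m².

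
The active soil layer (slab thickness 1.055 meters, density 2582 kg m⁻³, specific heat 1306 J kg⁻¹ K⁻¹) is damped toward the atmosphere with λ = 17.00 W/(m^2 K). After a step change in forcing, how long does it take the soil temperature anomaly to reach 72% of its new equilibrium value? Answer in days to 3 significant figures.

Areal heat capacity C = ρ c_p D = 2582 × 1306 × 1.055 = 3.56×10^6 J m⁻² K⁻¹.
τ = C / λ = 3.56×10^6 / 17.00 = 2.09×10^5 s.
Fraction reached: 1 − e^(−t/τ) = 0.72 ⇒ t = −τ ln(1 − 0.72) = τ × 1.27.
t = 2.66×10^5 s = 3.08 days.

3.08 days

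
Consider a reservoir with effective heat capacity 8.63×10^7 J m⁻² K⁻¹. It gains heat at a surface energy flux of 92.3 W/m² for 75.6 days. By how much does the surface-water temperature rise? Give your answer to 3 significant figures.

6.99 K

Areal heat capacity C = 8.63×10^7 J m⁻² K⁻¹ (given).
Net heat input Q = F Δt = 92.3 × (75.6 days × 86400 s/day) = 6.03×10^8 J/m².
ΔT = Q / C = 6.03×10^8 / 8.63×10^7 = 6.99 K.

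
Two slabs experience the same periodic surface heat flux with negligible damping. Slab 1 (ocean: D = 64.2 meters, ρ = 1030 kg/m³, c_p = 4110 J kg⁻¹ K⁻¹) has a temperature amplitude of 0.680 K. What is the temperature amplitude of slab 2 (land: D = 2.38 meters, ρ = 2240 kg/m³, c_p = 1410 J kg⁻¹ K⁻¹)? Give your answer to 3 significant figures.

C_ocean = 2.72×10^8 J/(m²·K); C_land = 7.52×10^6 J/(m²·K).
A ∝ 1/C ⇒ A_land = A_ocean × C_ocean/C_land = 0.680 × 36.2 = 24.6 K.

24.6 K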